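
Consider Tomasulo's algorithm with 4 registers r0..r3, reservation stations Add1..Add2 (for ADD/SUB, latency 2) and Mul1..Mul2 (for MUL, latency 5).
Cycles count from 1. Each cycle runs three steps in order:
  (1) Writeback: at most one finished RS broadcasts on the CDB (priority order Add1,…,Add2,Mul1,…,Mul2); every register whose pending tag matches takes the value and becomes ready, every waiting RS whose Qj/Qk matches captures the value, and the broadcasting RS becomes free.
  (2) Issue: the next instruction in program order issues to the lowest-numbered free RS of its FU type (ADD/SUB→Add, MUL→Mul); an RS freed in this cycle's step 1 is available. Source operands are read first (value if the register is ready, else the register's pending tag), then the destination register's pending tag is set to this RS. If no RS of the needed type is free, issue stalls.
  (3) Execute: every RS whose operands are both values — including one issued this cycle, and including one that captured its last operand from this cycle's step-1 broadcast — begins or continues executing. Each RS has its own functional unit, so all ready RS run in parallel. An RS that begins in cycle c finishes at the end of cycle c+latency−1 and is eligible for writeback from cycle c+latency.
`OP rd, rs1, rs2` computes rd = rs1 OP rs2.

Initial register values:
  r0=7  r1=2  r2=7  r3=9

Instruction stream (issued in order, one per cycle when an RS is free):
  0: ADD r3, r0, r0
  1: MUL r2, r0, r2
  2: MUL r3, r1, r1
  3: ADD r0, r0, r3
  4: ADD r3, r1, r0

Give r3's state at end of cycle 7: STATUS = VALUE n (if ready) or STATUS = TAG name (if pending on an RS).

STATUS = TAG Add2

  c1: issue ADD r3<-Add1  regs: r0:7,r1:2,r2:7,r3:Add1
  c2: issue MUL r2<-Mul1  regs: r0:7,r1:2,r2:Mul1,r3:Add1
  c3: CDB Add1=14; issue MUL r3<-Mul2  regs: r0:7,r1:2,r2:Mul1,r3:Mul2
  c4: issue ADD r0<-Add1  regs: r0:Add1,r1:2,r2:Mul1,r3:Mul2
  c5: issue ADD r3<-Add2  regs: r0:Add1,r1:2,r2:Mul1,r3:Add2
  c6: -  regs: r0:Add1,r1:2,r2:Mul1,r3:Add2
  c7: CDB Mul1=49  regs: r0:Add1,r1:2,r2:49,r3:Add2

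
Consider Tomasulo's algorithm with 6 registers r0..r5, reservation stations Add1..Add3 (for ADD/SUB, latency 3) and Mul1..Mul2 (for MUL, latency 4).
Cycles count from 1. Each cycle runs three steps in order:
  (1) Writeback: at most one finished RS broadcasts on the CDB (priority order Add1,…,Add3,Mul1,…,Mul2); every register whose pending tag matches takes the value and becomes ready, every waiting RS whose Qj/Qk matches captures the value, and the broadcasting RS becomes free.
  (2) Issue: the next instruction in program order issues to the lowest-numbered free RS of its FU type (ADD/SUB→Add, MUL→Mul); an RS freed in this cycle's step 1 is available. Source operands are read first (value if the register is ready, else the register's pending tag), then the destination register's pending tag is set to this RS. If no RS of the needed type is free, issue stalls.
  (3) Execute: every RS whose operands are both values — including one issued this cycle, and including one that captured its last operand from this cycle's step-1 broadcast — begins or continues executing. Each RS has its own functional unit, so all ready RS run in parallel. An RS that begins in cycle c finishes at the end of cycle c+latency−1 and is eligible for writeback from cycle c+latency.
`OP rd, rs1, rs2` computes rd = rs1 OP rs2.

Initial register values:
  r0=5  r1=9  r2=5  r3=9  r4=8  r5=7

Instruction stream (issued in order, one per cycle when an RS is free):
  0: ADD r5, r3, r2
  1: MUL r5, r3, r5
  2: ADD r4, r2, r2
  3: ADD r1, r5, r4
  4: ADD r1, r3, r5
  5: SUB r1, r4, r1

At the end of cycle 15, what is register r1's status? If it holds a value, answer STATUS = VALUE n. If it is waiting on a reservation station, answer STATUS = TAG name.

STATUS = VALUE -125

cycle 1: issue ADD r5<-Add1 // r0:5,r1:9,r2:5,r3:9,r4:8,r5:Add1
cycle 2: issue MUL r5<-Mul1 // r0:5,r1:9,r2:5,r3:9,r4:8,r5:Mul1
cycle 3: issue ADD r4<-Add2 // r0:5,r1:9,r2:5,r3:9,r4:Add2,r5:Mul1
cycle 4: CDB Add1=14; issue ADD r1<-Add1 // r0:5,r1:Add1,r2:5,r3:9,r4:Add2,r5:Mul1
cycle 5: issue ADD r1<-Add3 // r0:5,r1:Add3,r2:5,r3:9,r4:Add2,r5:Mul1
cycle 6: CDB Add2=10; issue SUB r1<-Add2 // r0:5,r1:Add2,r2:5,r3:9,r4:10,r5:Mul1
cycle 7: - // r0:5,r1:Add2,r2:5,r3:9,r4:10,r5:Mul1
cycle 8: CDB Mul1=126 // r0:5,r1:Add2,r2:5,r3:9,r4:10,r5:126
cycle 9: - // r0:5,r1:Add2,r2:5,r3:9,r4:10,r5:126
cycle 10: - // r0:5,r1:Add2,r2:5,r3:9,r4:10,r5:126
cycle 11: CDB Add1=136 // r0:5,r1:Add2,r2:5,r3:9,r4:10,r5:126
cycle 12: CDB Add3=135 // r0:5,r1:Add2,r2:5,r3:9,r4:10,r5:126
cycle 13: - // r0:5,r1:Add2,r2:5,r3:9,r4:10,r5:126
cycle 14: - // r0:5,r1:Add2,r2:5,r3:9,r4:10,r5:126
cycle 15: CDB Add2=-125 // r0:5,r1:-125,r2:5,r3:9,r4:10,r5:126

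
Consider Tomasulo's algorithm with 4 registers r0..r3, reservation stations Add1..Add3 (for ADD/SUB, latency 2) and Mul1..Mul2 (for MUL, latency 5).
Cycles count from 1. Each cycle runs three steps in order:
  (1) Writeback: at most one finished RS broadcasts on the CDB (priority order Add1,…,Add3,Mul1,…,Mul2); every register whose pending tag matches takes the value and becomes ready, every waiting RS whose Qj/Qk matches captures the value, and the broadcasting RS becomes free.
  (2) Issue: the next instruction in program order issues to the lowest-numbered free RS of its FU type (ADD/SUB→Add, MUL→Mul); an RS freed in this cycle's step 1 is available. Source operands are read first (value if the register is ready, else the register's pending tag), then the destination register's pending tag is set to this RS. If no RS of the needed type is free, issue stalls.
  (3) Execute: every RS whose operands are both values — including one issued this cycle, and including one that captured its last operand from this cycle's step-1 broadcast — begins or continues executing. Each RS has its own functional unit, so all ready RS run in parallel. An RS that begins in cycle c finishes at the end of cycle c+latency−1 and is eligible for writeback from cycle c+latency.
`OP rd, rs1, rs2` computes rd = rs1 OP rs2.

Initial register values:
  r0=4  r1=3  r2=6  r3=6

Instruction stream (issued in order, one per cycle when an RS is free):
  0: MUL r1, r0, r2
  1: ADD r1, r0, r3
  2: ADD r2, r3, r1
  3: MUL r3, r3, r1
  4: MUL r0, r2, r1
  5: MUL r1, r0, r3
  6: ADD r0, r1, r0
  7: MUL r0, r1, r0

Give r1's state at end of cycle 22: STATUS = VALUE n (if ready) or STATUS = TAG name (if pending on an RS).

STATUS = VALUE 9600

cycle 1: issue MUL r1<-Mul1 // r0:4,r1:Mul1,r2:6,r3:6
cycle 2: issue ADD r1<-Add1 // r0:4,r1:Add1,r2:6,r3:6
cycle 3: issue ADD r2<-Add2 // r0:4,r1:Add1,r2:Add2,r3:6
cycle 4: CDB Add1=10; issue MUL r3<-Mul2 // r0:4,r1:10,r2:Add2,r3:Mul2
cycle 5: stall // r0:4,r1:10,r2:Add2,r3:Mul2
cycle 6: CDB Add2=16; stall // r0:4,r1:10,r2:16,r3:Mul2
cycle 7: CDB Mul1=24; issue MUL r0<-Mul1 // r0:Mul1,r1:10,r2:16,r3:Mul2
cycle 8: stall // r0:Mul1,r1:10,r2:16,r3:Mul2
cycle 9: CDB Mul2=60; issue MUL r1<-Mul2 // r0:Mul1,r1:Mul2,r2:16,r3:60
cycle 10: issue ADD r0<-Add1 // r0:Add1,r1:Mul2,r2:16,r3:60
cycle 11: stall // r0:Add1,r1:Mul2,r2:16,r3:60
cycle 12: CDB Mul1=160; issue MUL r0<-Mul1 // r0:Mul1,r1:Mul2,r2:16,r3:60
cycle 13: - // r0:Mul1,r1:Mul2,r2:16,r3:60
cycle 14: - // r0:Mul1,r1:Mul2,r2:16,r3:60
cycle 15: - // r0:Mul1,r1:Mul2,r2:16,r3:60
cycle 16: - // r0:Mul1,r1:Mul2,r2:16,r3:60
cycle 17: CDB Mul2=9600 // r0:Mul1,r1:9600,r2:16,r3:60
cycle 18: - // r0:Mul1,r1:9600,r2:16,r3:60
cycle 19: CDB Add1=9760 // r0:Mul1,r1:9600,r2:16,r3:60
cycle 20: - // r0:Mul1,r1:9600,r2:16,r3:60
cycle 21: - // r0:Mul1,r1:9600,r2:16,r3:60
cycle 22: - // r0:Mul1,r1:9600,r2:16,r3:60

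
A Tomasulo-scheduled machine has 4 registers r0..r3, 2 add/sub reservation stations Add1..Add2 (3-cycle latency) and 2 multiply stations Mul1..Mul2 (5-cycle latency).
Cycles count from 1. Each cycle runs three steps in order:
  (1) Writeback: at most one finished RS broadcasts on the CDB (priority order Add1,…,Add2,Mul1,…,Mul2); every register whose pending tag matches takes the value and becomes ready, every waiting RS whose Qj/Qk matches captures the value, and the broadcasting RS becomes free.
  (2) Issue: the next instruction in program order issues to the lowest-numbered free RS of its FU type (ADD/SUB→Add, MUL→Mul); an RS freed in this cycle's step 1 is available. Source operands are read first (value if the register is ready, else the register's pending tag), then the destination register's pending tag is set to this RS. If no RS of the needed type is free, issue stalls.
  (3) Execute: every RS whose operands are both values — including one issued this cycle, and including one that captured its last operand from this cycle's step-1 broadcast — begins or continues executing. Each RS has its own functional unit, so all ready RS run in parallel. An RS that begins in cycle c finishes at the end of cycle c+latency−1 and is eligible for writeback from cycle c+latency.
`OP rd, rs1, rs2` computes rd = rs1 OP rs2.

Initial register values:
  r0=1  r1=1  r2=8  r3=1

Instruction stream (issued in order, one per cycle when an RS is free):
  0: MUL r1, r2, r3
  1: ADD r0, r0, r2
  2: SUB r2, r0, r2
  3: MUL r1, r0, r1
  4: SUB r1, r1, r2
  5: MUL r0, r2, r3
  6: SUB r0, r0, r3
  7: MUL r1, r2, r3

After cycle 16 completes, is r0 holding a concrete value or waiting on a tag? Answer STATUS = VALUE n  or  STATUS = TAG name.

STATUS = VALUE 0

c1: issue MUL r1<-Mul1 | r0:1,r1:Mul1,r2:8,r3:1
c2: issue ADD r0<-Add1 | r0:Add1,r1:Mul1,r2:8,r3:1
c3: issue SUB r2<-Add2 | r0:Add1,r1:Mul1,r2:Add2,r3:1
c4: issue MUL r1<-Mul2 | r0:Add1,r1:Mul2,r2:Add2,r3:1
c5: CDB Add1=9; issue SUB r1<-Add1 | r0:9,r1:Add1,r2:Add2,r3:1
c6: CDB Mul1=8; issue MUL r0<-Mul1 | r0:Mul1,r1:Add1,r2:Add2,r3:1
c7: stall | r0:Mul1,r1:Add1,r2:Add2,r3:1
c8: CDB Add2=1; issue SUB r0<-Add2 | r0:Add2,r1:Add1,r2:1,r3:1
c9: stall | r0:Add2,r1:Add1,r2:1,r3:1
c10: stall | r0:Add2,r1:Add1,r2:1,r3:1
c11: CDB Mul2=72; issue MUL r1<-Mul2 | r0:Add2,r1:Mul2,r2:1,r3:1
c12: - | r0:Add2,r1:Mul2,r2:1,r3:1
c13: CDB Mul1=1 | r0:Add2,r1:Mul2,r2:1,r3:1
c14: CDB Add1=71 | r0:Add2,r1:Mul2,r2:1,r3:1
c15: - | r0:Add2,r1:Mul2,r2:1,r3:1
c16: CDB Add2=0 | r0:0,r1:Mul2,r2:1,r3:1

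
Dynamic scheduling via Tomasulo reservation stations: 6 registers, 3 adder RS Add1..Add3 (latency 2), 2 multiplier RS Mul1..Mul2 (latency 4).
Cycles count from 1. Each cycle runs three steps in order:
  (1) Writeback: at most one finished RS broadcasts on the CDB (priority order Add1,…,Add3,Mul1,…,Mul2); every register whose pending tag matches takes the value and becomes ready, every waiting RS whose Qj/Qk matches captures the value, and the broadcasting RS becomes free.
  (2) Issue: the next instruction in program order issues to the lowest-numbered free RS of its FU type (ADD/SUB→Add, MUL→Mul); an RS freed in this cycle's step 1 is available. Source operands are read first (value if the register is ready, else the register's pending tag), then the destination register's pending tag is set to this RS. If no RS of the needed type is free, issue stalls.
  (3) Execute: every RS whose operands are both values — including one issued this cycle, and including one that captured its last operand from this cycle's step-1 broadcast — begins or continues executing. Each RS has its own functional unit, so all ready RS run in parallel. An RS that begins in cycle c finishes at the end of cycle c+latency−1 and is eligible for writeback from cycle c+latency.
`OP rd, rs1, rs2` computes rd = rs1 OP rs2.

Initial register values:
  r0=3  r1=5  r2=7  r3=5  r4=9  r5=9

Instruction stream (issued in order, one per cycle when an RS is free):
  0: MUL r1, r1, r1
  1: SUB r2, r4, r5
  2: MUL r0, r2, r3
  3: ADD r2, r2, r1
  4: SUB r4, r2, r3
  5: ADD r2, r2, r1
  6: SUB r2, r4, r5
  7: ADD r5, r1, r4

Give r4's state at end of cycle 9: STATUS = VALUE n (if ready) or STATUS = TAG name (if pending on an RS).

STATUS = VALUE 20

cycle 1: issue MUL r1<-Mul1 // r0:3,r1:Mul1,r2:7,r3:5,r4:9,r5:9
cycle 2: issue SUB r2<-Add1 // r0:3,r1:Mul1,r2:Add1,r3:5,r4:9,r5:9
cycle 3: issue MUL r0<-Mul2 // r0:Mul2,r1:Mul1,r2:Add1,r3:5,r4:9,r5:9
cycle 4: CDB Add1=0; issue ADD r2<-Add1 // r0:Mul2,r1:Mul1,r2:Add1,r3:5,r4:9,r5:9
cycle 5: CDB Mul1=25; issue SUB r4<-Add2 // r0:Mul2,r1:25,r2:Add1,r3:5,r4:Add2,r5:9
cycle 6: issue ADD r2<-Add3 // r0:Mul2,r1:25,r2:Add3,r3:5,r4:Add2,r5:9
cycle 7: CDB Add1=25; issue SUB r2<-Add1 // r0:Mul2,r1:25,r2:Add1,r3:5,r4:Add2,r5:9
cycle 8: CDB Mul2=0; stall // r0:0,r1:25,r2:Add1,r3:5,r4:Add2,r5:9
cycle 9: CDB Add2=20; issue ADD r5<-Add2 // r0:0,r1:25,r2:Add1,r3:5,r4:20,r5:Add2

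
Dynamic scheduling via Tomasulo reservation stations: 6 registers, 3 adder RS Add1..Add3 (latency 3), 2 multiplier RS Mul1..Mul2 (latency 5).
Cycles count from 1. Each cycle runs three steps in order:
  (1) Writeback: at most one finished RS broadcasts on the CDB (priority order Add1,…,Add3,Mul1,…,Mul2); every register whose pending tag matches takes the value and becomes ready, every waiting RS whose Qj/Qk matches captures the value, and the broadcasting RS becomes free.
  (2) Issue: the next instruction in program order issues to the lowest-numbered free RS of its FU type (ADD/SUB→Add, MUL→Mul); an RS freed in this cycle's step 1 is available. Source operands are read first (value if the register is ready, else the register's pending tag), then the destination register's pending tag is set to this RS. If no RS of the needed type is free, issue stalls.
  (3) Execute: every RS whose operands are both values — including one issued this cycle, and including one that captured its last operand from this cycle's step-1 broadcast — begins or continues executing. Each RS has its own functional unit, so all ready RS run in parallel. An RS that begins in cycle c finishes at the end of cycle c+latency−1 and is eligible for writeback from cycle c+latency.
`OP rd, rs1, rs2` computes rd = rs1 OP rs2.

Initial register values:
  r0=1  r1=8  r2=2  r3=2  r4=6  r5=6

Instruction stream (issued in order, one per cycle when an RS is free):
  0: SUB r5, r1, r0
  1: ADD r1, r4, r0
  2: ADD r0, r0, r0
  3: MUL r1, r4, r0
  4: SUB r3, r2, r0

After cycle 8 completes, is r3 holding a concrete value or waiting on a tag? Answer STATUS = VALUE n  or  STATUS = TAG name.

  c1: issue SUB r5<-Add1  regs: r0:1,r1:8,r2:2,r3:2,r4:6,r5:Add1
  c2: issue ADD r1<-Add2  regs: r0:1,r1:Add2,r2:2,r3:2,r4:6,r5:Add1
  c3: issue ADD r0<-Add3  regs: r0:Add3,r1:Add2,r2:2,r3:2,r4:6,r5:Add1
  c4: CDB Add1=7; issue MUL r1<-Mul1  regs: r0:Add3,r1:Mul1,r2:2,r3:2,r4:6,r5:7
  c5: CDB Add2=7; issue SUB r3<-Add1  regs: r0:Add3,r1:Mul1,r2:2,r3:Add1,r4:6,r5:7
  c6: CDB Add3=2  regs: r0:2,r1:Mul1,r2:2,r3:Add1,r4:6,r5:7
  c7: -  regs: r0:2,r1:Mul1,r2:2,r3:Add1,r4:6,r5:7
  c8: -  regs: r0:2,r1:Mul1,r2:2,r3:Add1,r4:6,r5:7

STATUS = TAG Add1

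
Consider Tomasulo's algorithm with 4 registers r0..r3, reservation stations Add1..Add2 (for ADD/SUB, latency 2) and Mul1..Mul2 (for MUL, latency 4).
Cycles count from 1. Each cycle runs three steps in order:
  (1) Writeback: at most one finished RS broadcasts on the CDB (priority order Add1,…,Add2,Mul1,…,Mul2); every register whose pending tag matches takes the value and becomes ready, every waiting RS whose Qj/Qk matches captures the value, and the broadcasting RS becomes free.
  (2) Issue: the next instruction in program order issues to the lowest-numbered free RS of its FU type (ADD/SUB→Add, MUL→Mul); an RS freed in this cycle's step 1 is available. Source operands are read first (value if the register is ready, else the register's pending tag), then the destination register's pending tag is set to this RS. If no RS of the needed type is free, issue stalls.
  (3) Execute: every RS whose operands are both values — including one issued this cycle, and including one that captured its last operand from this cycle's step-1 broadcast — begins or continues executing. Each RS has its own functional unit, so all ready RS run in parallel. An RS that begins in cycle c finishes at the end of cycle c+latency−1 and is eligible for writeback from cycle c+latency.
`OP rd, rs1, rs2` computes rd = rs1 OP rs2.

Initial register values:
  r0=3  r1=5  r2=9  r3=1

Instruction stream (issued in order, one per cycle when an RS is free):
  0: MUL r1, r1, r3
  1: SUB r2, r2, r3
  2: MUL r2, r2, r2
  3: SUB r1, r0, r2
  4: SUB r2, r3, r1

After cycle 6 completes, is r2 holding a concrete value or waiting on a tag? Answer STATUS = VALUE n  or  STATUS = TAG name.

c1: issue MUL r1<-Mul1 | r0:3,r1:Mul1,r2:9,r3:1
c2: issue SUB r2<-Add1 | r0:3,r1:Mul1,r2:Add1,r3:1
c3: issue MUL r2<-Mul2 | r0:3,r1:Mul1,r2:Mul2,r3:1
c4: CDB Add1=8; issue SUB r1<-Add1 | r0:3,r1:Add1,r2:Mul2,r3:1
c5: CDB Mul1=5; issue SUB r2<-Add2 | r0:3,r1:Add1,r2:Add2,r3:1
c6: - | r0:3,r1:Add1,r2:Add2,r3:1

STATUS = TAG Add2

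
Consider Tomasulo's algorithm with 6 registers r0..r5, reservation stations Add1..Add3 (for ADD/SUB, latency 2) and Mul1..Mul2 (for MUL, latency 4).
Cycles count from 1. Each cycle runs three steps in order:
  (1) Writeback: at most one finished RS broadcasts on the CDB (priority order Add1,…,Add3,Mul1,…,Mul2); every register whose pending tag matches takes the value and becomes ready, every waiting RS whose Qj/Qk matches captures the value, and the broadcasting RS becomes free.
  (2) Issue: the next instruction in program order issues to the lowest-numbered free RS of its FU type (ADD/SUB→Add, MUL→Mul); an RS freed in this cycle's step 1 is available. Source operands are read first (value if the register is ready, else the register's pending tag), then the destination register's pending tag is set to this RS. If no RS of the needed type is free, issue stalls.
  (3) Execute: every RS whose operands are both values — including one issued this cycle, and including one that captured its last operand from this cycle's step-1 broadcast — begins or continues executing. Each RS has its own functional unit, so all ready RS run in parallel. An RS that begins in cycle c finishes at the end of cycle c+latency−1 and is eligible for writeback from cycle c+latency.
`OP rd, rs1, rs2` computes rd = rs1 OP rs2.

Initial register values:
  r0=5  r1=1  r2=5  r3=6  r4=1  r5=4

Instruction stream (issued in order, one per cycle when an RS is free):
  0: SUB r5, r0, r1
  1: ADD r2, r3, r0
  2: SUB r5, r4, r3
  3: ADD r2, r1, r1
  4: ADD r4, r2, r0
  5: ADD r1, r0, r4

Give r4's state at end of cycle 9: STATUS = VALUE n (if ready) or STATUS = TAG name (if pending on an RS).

STATUS = VALUE 7

  c1: issue SUB r5<-Add1  regs: r0:5,r1:1,r2:5,r3:6,r4:1,r5:Add1
  c2: issue ADD r2<-Add2  regs: r0:5,r1:1,r2:Add2,r3:6,r4:1,r5:Add1
  c3: CDB Add1=4; issue SUB r5<-Add1  regs: r0:5,r1:1,r2:Add2,r3:6,r4:1,r5:Add1
  c4: CDB Add2=11; issue ADD r2<-Add2  regs: r0:5,r1:1,r2:Add2,r3:6,r4:1,r5:Add1
  c5: CDB Add1=-5; issue ADD r4<-Add1  regs: r0:5,r1:1,r2:Add2,r3:6,r4:Add1,r5:-5
  c6: CDB Add2=2; issue ADD r1<-Add2  regs: r0:5,r1:Add2,r2:2,r3:6,r4:Add1,r5:-5
  c7: -  regs: r0:5,r1:Add2,r2:2,r3:6,r4:Add1,r5:-5
  c8: CDB Add1=7  regs: r0:5,r1:Add2,r2:2,r3:6,r4:7,r5:-5
  c9: -  regs: r0:5,r1:Add2,r2:2,r3:6,r4:7,r5:-5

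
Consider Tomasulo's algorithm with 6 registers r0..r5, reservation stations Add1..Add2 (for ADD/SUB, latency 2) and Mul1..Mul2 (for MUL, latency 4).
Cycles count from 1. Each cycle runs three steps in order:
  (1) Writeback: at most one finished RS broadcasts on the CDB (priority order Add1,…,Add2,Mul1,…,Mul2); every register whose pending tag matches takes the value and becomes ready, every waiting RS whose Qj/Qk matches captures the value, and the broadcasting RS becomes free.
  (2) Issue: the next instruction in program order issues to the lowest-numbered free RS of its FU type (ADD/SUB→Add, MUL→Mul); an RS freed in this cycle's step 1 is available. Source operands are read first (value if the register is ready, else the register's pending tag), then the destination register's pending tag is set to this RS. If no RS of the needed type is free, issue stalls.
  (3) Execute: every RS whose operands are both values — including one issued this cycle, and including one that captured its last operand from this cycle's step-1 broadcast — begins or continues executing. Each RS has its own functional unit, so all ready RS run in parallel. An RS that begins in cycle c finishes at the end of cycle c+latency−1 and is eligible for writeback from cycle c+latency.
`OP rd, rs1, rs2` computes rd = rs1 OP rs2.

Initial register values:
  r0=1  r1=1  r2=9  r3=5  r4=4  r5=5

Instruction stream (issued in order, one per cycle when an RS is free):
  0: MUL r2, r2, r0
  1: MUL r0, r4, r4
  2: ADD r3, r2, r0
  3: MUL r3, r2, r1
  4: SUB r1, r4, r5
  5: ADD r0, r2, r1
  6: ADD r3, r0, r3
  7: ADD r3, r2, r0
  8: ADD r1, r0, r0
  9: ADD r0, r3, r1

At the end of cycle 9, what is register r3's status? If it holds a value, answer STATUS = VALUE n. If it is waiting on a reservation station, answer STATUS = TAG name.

STATUS = TAG Add2

  c1: issue MUL r2<-Mul1  regs: r0:1,r1:1,r2:Mul1,r3:5,r4:4,r5:5
  c2: issue MUL r0<-Mul2  regs: r0:Mul2,r1:1,r2:Mul1,r3:5,r4:4,r5:5
  c3: issue ADD r3<-Add1  regs: r0:Mul2,r1:1,r2:Mul1,r3:Add1,r4:4,r5:5
  c4: stall  regs: r0:Mul2,r1:1,r2:Mul1,r3:Add1,r4:4,r5:5
  c5: CDB Mul1=9; issue MUL r3<-Mul1  regs: r0:Mul2,r1:1,r2:9,r3:Mul1,r4:4,r5:5
  c6: CDB Mul2=16; issue SUB r1<-Add2  regs: r0:16,r1:Add2,r2:9,r3:Mul1,r4:4,r5:5
  c7: stall  regs: r0:16,r1:Add2,r2:9,r3:Mul1,r4:4,r5:5
  c8: CDB Add1=25; issue ADD r0<-Add1  regs: r0:Add1,r1:Add2,r2:9,r3:Mul1,r4:4,r5:5
  c9: CDB Add2=-1; issue ADD r3<-Add2  regs: r0:Add1,r1:-1,r2:9,r3:Add2,r4:4,r5:5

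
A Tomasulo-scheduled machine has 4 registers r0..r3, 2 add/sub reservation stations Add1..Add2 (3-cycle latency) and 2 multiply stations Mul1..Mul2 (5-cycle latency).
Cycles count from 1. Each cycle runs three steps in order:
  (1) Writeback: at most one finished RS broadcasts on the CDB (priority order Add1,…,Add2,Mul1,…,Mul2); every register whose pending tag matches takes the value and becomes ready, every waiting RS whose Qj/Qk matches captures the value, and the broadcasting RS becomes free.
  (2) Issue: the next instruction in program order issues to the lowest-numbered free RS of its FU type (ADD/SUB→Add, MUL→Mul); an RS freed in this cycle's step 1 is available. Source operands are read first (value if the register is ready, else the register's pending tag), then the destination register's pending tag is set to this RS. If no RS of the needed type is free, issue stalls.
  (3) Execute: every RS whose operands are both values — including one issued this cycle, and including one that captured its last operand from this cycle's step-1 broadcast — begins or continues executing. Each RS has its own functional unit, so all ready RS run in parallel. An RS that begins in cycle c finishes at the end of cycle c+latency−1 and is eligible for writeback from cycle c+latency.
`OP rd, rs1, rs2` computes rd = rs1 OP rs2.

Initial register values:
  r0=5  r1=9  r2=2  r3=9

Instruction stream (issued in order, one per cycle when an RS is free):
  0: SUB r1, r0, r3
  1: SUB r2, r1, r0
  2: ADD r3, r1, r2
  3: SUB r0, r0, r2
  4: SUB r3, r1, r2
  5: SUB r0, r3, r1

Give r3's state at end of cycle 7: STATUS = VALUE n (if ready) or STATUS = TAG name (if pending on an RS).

  c1: issue SUB r1<-Add1  regs: r0:5,r1:Add1,r2:2,r3:9
  c2: issue SUB r2<-Add2  regs: r0:5,r1:Add1,r2:Add2,r3:9
  c3: stall  regs: r0:5,r1:Add1,r2:Add2,r3:9
  c4: CDB Add1=-4; issue ADD r3<-Add1  regs: r0:5,r1:-4,r2:Add2,r3:Add1
  c5: stall  regs: r0:5,r1:-4,r2:Add2,r3:Add1
  c6: stall  regs: r0:5,r1:-4,r2:Add2,r3:Add1
  c7: CDB Add2=-9; issue SUB r0<-Add2  regs: r0:Add2,r1:-4,r2:-9,r3:Add1

STATUS = TAG Add1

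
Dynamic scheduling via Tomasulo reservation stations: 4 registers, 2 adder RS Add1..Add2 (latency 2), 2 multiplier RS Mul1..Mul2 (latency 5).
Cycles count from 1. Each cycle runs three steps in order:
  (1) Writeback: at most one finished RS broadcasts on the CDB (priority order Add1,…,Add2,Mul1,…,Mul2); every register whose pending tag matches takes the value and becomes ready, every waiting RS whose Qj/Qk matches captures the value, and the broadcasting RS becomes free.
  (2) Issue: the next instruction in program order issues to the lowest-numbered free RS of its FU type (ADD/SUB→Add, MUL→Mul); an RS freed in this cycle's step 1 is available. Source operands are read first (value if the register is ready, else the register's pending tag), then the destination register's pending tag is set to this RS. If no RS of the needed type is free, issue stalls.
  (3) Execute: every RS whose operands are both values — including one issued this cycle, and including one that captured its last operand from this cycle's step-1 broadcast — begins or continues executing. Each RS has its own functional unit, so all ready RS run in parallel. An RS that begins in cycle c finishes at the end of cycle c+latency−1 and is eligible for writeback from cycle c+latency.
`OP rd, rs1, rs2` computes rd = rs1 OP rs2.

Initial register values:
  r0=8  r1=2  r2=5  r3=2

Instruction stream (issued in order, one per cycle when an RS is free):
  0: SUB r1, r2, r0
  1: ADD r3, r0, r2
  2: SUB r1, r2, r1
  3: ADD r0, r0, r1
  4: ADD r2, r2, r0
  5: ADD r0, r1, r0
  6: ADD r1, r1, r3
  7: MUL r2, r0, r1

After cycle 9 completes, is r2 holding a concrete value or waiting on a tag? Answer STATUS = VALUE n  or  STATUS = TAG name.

STATUS = VALUE 21

c1: issue SUB r1<-Add1 | r0:8,r1:Add1,r2:5,r3:2
c2: issue ADD r3<-Add2 | r0:8,r1:Add1,r2:5,r3:Add2
c3: CDB Add1=-3; issue SUB r1<-Add1 | r0:8,r1:Add1,r2:5,r3:Add2
c4: CDB Add2=13; issue ADD r0<-Add2 | r0:Add2,r1:Add1,r2:5,r3:13
c5: CDB Add1=8; issue ADD r2<-Add1 | r0:Add2,r1:8,r2:Add1,r3:13
c6: stall | r0:Add2,r1:8,r2:Add1,r3:13
c7: CDB Add2=16; issue ADD r0<-Add2 | r0:Add2,r1:8,r2:Add1,r3:13
c8: stall | r0:Add2,r1:8,r2:Add1,r3:13
c9: CDB Add1=21; issue ADD r1<-Add1 | r0:Add2,r1:Add1,r2:21,r3:13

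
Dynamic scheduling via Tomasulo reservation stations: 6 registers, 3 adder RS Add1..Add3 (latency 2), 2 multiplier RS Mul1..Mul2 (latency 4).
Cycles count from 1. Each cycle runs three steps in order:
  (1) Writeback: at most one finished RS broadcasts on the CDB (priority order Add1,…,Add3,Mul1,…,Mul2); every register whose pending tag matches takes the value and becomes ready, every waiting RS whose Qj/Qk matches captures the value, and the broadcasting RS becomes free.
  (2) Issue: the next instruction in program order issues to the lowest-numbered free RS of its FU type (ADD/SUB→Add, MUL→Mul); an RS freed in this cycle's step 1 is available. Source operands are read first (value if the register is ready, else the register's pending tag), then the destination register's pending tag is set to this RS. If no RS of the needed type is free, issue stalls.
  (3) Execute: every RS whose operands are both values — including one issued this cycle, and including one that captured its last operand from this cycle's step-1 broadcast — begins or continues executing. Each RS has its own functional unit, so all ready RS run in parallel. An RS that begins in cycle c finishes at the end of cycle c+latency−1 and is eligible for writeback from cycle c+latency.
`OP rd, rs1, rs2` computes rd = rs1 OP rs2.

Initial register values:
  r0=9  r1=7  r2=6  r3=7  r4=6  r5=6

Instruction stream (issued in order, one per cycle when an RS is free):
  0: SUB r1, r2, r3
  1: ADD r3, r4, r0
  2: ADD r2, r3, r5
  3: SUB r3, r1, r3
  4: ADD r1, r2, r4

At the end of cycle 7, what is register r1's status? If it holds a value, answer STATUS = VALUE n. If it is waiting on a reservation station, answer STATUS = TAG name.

STATUS = TAG Add3

cycle 1: issue SUB r1<-Add1 // r0:9,r1:Add1,r2:6,r3:7,r4:6,r5:6
cycle 2: issue ADD r3<-Add2 // r0:9,r1:Add1,r2:6,r3:Add2,r4:6,r5:6
cycle 3: CDB Add1=-1; issue ADD r2<-Add1 // r0:9,r1:-1,r2:Add1,r3:Add2,r4:6,r5:6
cycle 4: CDB Add2=15; issue SUB r3<-Add2 // r0:9,r1:-1,r2:Add1,r3:Add2,r4:6,r5:6
cycle 5: issue ADD r1<-Add3 // r0:9,r1:Add3,r2:Add1,r3:Add2,r4:6,r5:6
cycle 6: CDB Add1=21 // r0:9,r1:Add3,r2:21,r3:Add2,r4:6,r5:6
cycle 7: CDB Add2=-16 // r0:9,r1:Add3,r2:21,r3:-16,r4:6,r5:6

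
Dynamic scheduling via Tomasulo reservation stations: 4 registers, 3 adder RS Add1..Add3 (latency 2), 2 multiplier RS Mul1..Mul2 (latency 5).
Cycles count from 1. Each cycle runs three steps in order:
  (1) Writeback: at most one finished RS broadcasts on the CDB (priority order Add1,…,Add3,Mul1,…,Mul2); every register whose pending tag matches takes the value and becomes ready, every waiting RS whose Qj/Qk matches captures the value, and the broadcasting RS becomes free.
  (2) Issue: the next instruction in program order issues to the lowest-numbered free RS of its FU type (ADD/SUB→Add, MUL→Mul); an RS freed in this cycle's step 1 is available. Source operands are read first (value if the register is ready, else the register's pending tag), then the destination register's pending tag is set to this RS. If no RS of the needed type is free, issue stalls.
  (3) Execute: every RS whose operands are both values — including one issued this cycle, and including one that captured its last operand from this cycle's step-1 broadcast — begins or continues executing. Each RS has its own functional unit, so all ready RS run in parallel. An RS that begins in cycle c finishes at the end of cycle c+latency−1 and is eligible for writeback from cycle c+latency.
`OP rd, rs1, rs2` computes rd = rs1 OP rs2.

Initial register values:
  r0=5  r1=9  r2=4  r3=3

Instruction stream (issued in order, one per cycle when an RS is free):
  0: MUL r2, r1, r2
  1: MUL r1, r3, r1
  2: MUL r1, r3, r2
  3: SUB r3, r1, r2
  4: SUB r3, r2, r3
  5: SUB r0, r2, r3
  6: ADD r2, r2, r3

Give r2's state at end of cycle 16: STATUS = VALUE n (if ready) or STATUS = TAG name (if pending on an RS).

STATUS = TAG Add1

  c1: issue MUL r2<-Mul1  regs: r0:5,r1:9,r2:Mul1,r3:3
  c2: issue MUL r1<-Mul2  regs: r0:5,r1:Mul2,r2:Mul1,r3:3
  c3: stall  regs: r0:5,r1:Mul2,r2:Mul1,r3:3
  c4: stall  regs: r0:5,r1:Mul2,r2:Mul1,r3:3
  c5: stall  regs: r0:5,r1:Mul2,r2:Mul1,r3:3
  c6: CDB Mul1=36; issue MUL r1<-Mul1  regs: r0:5,r1:Mul1,r2:36,r3:3
  c7: CDB Mul2=27; issue SUB r3<-Add1  regs: r0:5,r1:Mul1,r2:36,r3:Add1
  c8: issue SUB r3<-Add2  regs: r0:5,r1:Mul1,r2:36,r3:Add2
  c9: issue SUB r0<-Add3  regs: r0:Add3,r1:Mul1,r2:36,r3:Add2
  c10: stall  regs: r0:Add3,r1:Mul1,r2:36,r3:Add2
  c11: CDB Mul1=108; stall  regs: r0:Add3,r1:108,r2:36,r3:Add2
  c12: stall  regs: r0:Add3,r1:108,r2:36,r3:Add2
  c13: CDB Add1=72; issue ADD r2<-Add1  regs: r0:Add3,r1:108,r2:Add1,r3:Add2
  c14: -  regs: r0:Add3,r1:108,r2:Add1,r3:Add2
  c15: CDB Add2=-36  regs: r0:Add3,r1:108,r2:Add1,r3:-36
  c16: -  regs: r0:Add3,r1:108,r2:Add1,r3:-36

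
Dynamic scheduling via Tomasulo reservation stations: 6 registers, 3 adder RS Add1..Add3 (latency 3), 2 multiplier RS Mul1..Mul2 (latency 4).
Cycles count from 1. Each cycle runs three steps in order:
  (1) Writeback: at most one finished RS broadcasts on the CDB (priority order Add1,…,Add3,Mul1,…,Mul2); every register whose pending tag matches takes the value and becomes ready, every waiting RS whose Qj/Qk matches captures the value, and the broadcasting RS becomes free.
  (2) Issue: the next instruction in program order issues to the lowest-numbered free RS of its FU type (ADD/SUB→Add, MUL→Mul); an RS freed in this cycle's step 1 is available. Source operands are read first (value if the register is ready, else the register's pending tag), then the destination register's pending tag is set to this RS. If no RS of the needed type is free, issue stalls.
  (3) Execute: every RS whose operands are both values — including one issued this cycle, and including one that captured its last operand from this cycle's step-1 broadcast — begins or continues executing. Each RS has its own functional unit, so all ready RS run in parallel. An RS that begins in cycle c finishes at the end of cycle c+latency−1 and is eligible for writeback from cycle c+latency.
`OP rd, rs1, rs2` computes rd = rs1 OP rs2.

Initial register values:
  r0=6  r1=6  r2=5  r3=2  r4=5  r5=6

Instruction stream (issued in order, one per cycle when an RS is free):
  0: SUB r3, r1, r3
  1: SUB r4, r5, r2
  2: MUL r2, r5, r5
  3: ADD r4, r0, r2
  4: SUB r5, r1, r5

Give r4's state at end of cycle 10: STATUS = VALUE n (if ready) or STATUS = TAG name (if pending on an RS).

c1: issue SUB r3<-Add1 | r0:6,r1:6,r2:5,r3:Add1,r4:5,r5:6
c2: issue SUB r4<-Add2 | r0:6,r1:6,r2:5,r3:Add1,r4:Add2,r5:6
c3: issue MUL r2<-Mul1 | r0:6,r1:6,r2:Mul1,r3:Add1,r4:Add2,r5:6
c4: CDB Add1=4; issue ADD r4<-Add1 | r0:6,r1:6,r2:Mul1,r3:4,r4:Add1,r5:6
c5: CDB Add2=1; issue SUB r5<-Add2 | r0:6,r1:6,r2:Mul1,r3:4,r4:Add1,r5:Add2
c6: - | r0:6,r1:6,r2:Mul1,r3:4,r4:Add1,r5:Add2
c7: CDB Mul1=36 | r0:6,r1:6,r2:36,r3:4,r4:Add1,r5:Add2
c8: CDB Add2=0 | r0:6,r1:6,r2:36,r3:4,r4:Add1,r5:0
c9: - | r0:6,r1:6,r2:36,r3:4,r4:Add1,r5:0
c10: CDB Add1=42 | r0:6,r1:6,r2:36,r3:4,r4:42,r5:0

STATUS = VALUE 42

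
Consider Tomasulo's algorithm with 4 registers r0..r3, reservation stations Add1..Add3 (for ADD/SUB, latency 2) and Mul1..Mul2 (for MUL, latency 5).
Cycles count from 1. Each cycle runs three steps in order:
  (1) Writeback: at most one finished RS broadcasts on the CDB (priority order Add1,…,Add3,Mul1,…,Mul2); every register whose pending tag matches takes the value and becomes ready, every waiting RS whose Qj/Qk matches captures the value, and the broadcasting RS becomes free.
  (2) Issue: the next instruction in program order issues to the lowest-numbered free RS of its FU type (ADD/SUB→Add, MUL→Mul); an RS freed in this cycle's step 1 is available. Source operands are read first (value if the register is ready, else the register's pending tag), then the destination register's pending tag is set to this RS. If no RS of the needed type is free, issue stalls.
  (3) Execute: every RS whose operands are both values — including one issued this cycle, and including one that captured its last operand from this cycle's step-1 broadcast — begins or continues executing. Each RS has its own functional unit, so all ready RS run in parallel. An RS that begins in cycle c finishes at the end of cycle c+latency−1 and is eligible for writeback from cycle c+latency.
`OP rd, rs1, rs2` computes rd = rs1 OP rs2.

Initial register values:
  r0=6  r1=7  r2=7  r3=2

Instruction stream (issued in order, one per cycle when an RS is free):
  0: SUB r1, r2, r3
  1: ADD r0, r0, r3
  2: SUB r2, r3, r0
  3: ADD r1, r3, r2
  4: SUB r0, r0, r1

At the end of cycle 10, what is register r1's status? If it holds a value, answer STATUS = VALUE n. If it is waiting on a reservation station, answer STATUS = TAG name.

  c1: issue SUB r1<-Add1  regs: r0:6,r1:Add1,r2:7,r3:2
  c2: issue ADD r0<-Add2  regs: r0:Add2,r1:Add1,r2:7,r3:2
  c3: CDB Add1=5; issue SUB r2<-Add1  regs: r0:Add2,r1:5,r2:Add1,r3:2
  c4: CDB Add2=8; issue ADD r1<-Add2  regs: r0:8,r1:Add2,r2:Add1,r3:2
  c5: issue SUB r0<-Add3  regs: r0:Add3,r1:Add2,r2:Add1,r3:2
  c6: CDB Add1=-6  regs: r0:Add3,r1:Add2,r2:-6,r3:2
  c7: -  regs: r0:Add3,r1:Add2,r2:-6,r3:2
  c8: CDB Add2=-4  regs: r0:Add3,r1:-4,r2:-6,r3:2
  c9: -  regs: r0:Add3,r1:-4,r2:-6,r3:2
  c10: CDB Add3=12  regs: r0:12,r1:-4,r2:-6,r3:2

STATUS = VALUE -4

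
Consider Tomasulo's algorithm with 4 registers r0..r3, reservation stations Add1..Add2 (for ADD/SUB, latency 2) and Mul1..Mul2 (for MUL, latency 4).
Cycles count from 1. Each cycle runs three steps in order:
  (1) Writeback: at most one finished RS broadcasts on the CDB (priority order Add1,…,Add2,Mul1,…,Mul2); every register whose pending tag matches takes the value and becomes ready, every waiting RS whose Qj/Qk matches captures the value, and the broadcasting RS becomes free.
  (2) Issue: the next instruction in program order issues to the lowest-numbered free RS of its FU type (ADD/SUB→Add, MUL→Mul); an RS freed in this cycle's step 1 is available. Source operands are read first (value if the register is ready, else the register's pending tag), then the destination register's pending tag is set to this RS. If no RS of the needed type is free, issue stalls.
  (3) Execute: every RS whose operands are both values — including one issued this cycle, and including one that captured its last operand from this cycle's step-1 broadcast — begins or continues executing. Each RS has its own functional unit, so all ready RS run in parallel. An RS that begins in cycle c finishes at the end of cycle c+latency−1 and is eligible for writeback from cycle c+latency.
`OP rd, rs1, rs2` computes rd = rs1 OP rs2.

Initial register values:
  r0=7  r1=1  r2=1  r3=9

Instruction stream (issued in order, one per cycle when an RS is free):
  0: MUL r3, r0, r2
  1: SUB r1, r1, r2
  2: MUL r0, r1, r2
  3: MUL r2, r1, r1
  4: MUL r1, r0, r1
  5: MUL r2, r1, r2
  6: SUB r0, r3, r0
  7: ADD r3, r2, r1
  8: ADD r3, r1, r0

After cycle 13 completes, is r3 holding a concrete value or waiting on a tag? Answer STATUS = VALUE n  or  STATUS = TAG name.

STATUS = TAG Add1

  c1: issue MUL r3<-Mul1  regs: r0:7,r1:1,r2:1,r3:Mul1
  c2: issue SUB r1<-Add1  regs: r0:7,r1:Add1,r2:1,r3:Mul1
  c3: issue MUL r0<-Mul2  regs: r0:Mul2,r1:Add1,r2:1,r3:Mul1
  c4: CDB Add1=0; stall  regs: r0:Mul2,r1:0,r2:1,r3:Mul1
  c5: CDB Mul1=7; issue MUL r2<-Mul1  regs: r0:Mul2,r1:0,r2:Mul1,r3:7
  c6: stall  regs: r0:Mul2,r1:0,r2:Mul1,r3:7
  c7: stall  regs: r0:Mul2,r1:0,r2:Mul1,r3:7
  c8: CDB Mul2=0; issue MUL r1<-Mul2  regs: r0:0,r1:Mul2,r2:Mul1,r3:7
  c9: CDB Mul1=0; issue MUL r2<-Mul1  regs: r0:0,r1:Mul2,r2:Mul1,r3:7
  c10: issue SUB r0<-Add1  regs: r0:Add1,r1:Mul2,r2:Mul1,r3:7
  c11: issue ADD r3<-Add2  regs: r0:Add1,r1:Mul2,r2:Mul1,r3:Add2
  c12: CDB Add1=7; issue ADD r3<-Add1  regs: r0:7,r1:Mul2,r2:Mul1,r3:Add1
  c13: CDB Mul2=0  regs: r0:7,r1:0,r2:Mul1,r3:Add1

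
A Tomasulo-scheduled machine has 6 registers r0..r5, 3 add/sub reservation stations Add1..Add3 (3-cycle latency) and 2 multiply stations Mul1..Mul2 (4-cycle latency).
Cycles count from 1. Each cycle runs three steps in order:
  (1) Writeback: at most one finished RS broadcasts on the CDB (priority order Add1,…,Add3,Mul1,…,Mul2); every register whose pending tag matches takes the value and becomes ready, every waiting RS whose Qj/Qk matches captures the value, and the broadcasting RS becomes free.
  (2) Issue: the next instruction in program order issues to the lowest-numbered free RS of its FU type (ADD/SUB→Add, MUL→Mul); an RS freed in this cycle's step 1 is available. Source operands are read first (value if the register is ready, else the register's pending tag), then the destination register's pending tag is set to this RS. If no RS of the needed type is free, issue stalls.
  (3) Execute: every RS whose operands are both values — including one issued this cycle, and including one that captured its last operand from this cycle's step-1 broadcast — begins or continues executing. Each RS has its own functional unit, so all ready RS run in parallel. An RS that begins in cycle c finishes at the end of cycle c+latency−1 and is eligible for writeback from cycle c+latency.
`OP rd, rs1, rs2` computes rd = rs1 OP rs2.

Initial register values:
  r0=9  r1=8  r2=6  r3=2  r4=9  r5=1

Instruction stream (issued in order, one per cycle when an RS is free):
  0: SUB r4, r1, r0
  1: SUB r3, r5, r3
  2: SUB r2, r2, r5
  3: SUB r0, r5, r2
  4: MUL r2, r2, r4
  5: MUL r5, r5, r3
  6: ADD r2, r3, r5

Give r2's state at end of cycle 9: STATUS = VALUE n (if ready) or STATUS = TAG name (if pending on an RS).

STATUS = TAG Add2

c1: issue SUB r4<-Add1 | r0:9,r1:8,r2:6,r3:2,r4:Add1,r5:1
c2: issue SUB r3<-Add2 | r0:9,r1:8,r2:6,r3:Add2,r4:Add1,r5:1
c3: issue SUB r2<-Add3 | r0:9,r1:8,r2:Add3,r3:Add2,r4:Add1,r5:1
c4: CDB Add1=-1; issue SUB r0<-Add1 | r0:Add1,r1:8,r2:Add3,r3:Add2,r4:-1,r5:1
c5: CDB Add2=-1; issue MUL r2<-Mul1 | r0:Add1,r1:8,r2:Mul1,r3:-1,r4:-1,r5:1
c6: CDB Add3=5; issue MUL r5<-Mul2 | r0:Add1,r1:8,r2:Mul1,r3:-1,r4:-1,r5:Mul2
c7: issue ADD r2<-Add2 | r0:Add1,r1:8,r2:Add2,r3:-1,r4:-1,r5:Mul2
c8: - | r0:Add1,r1:8,r2:Add2,r3:-1,r4:-1,r5:Mul2
c9: CDB Add1=-4 | r0:-4,r1:8,r2:Add2,r3:-1,r4:-1,r5:Mul2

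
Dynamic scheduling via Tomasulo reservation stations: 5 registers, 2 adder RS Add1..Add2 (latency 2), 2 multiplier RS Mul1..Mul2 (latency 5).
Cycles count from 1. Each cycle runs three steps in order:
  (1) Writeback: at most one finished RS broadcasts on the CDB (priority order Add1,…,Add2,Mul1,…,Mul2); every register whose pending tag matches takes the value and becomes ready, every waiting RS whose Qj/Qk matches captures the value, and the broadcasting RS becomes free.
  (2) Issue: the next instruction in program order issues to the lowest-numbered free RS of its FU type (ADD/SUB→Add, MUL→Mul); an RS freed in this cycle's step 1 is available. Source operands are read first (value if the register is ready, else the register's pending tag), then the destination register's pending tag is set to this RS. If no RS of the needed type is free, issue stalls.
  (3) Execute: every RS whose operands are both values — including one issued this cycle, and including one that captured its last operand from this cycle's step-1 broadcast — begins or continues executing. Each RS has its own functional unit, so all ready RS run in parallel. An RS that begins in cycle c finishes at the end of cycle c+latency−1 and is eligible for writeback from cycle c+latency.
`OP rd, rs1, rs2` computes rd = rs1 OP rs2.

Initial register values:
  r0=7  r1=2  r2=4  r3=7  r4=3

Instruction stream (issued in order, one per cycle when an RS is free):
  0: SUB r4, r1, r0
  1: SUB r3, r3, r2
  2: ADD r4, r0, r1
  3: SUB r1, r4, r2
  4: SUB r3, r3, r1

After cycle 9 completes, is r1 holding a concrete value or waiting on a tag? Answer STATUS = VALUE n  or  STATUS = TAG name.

c1: issue SUB r4<-Add1 | r0:7,r1:2,r2:4,r3:7,r4:Add1
c2: issue SUB r3<-Add2 | r0:7,r1:2,r2:4,r3:Add2,r4:Add1
c3: CDB Add1=-5; issue ADD r4<-Add1 | r0:7,r1:2,r2:4,r3:Add2,r4:Add1
c4: CDB Add2=3; issue SUB r1<-Add2 | r0:7,r1:Add2,r2:4,r3:3,r4:Add1
c5: CDB Add1=9; issue SUB r3<-Add1 | r0:7,r1:Add2,r2:4,r3:Add1,r4:9
c6: - | r0:7,r1:Add2,r2:4,r3:Add1,r4:9
c7: CDB Add2=5 | r0:7,r1:5,r2:4,r3:Add1,r4:9
c8: - | r0:7,r1:5,r2:4,r3:Add1,r4:9
c9: CDB Add1=-2 | r0:7,r1:5,r2:4,r3:-2,r4:9

STATUS = VALUE 5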